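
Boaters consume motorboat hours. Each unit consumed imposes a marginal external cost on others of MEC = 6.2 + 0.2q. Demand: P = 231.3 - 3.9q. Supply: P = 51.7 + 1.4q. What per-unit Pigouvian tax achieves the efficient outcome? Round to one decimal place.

tax = 12.5 per unit

Social marginal benefit = demand − MEC = 225.1 - 4.1q.
Set SMB = MC: 225.1 - 4.1q = 51.7 + 1.4q → q* = 31.5273.
The Pigouvian tax equals MEC at q*: 6.2 + 0.2×31.5273 = 12.5055.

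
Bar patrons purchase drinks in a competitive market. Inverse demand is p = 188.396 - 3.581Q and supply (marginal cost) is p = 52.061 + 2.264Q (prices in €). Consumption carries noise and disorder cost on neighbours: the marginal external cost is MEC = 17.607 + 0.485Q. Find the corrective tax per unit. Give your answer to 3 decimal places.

tax = €26.704 per unit

Social marginal benefit = demand − MEC = 170.789 - 4.066Q.
Set SMB = MC: 170.789 - 4.066Q = 52.061 + 2.264Q → Q* = 18.7564.
The Pigouvian tax equals MEC at Q*: 17.607 + 0.485×18.7564 = 26.7039.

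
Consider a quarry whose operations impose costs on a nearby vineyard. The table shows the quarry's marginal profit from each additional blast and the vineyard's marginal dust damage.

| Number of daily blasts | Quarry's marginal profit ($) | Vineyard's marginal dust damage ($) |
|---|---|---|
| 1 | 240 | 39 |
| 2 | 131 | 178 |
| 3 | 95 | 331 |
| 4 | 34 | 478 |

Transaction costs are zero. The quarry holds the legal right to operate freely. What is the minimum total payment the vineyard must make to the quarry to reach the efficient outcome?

Left alone the quarry would choose level 4 (marginal profit stays positive).
Efficient level: k* = 1 (marginal profit ≥ marginal dust damage through 1).
The vineyard must at least cover the quarry's forgone profit from cutting 4→1: 131 + 95 + 34 = 260.

$260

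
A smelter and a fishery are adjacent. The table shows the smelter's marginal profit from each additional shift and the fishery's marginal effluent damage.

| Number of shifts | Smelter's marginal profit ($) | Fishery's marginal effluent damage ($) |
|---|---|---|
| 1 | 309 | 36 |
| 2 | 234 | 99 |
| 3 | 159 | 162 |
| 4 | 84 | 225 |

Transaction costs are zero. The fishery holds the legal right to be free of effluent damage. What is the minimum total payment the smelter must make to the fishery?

$135

Efficient level: marginal profit ≥ marginal effluent damage through level 2, so k* = 2.
With the fishery holding the right, the smelter must at least compensate total damage at k*: 36 + 99 = 135.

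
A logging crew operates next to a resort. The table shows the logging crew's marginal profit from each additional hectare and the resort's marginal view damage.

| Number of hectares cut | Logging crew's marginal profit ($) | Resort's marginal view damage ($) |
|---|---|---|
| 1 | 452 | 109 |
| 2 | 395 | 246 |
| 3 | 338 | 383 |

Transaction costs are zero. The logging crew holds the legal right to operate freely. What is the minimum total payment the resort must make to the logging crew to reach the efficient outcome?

$338

Left alone the logging crew would choose level 3 (marginal profit stays positive).
Efficient level: k* = 2 (marginal profit ≥ marginal view damage through 2).
The resort must at least cover the logging crew's forgone profit from cutting 3→2: 338 = 338.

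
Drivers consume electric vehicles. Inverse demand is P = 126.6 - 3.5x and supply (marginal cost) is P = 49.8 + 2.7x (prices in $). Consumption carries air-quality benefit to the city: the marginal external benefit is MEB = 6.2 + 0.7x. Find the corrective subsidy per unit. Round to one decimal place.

subsidy = $16.8 per unit

Social marginal benefit = demand + MEB = 132.8 - 2.8x.
Set SMB = MC: 132.8 - 2.8x = 49.8 + 2.7x → x* = 15.0909.
The Pigouvian subsidy equals MEB at x*: 6.2 + 0.7×15.0909 = 16.7636.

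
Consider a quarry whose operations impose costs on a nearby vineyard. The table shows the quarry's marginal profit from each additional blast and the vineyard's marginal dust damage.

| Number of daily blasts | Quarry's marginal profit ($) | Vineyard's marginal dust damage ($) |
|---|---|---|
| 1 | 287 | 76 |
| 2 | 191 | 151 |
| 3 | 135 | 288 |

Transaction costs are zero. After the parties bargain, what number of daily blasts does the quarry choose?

Bargaining reaches the level where marginal profit last exceeds marginal dust damage.
That holds through level 2 (191 ≥ 151) but not at 3 (135 < 288).

2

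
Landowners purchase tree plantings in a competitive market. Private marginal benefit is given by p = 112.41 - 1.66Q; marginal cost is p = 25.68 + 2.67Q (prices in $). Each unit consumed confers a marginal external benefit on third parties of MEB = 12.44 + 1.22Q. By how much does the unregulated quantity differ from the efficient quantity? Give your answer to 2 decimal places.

Market equilibrium (private): 25.68 + 2.67Q = 112.41 - 1.66Q → Q_m = 20.0300.
Social marginal benefit = demand + MEB = 124.85 - 0.44Q.
Set SMB = MC: 124.85 - 0.44Q = 25.68 + 2.67Q → Q* = 31.8875.
Gap = |20.0300 − 31.8875| = 11.8575.

11.86 units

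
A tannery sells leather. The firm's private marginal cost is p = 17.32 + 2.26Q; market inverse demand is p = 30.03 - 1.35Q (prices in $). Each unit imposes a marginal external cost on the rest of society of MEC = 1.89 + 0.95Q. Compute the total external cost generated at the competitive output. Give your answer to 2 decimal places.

Market equilibrium (private): 17.32 + 2.26Q = 30.03 - 1.35Q → Q_m = 3.5208.
Total external cost = ∫₀^{Q_m} (1.89 + 0.95Q) dQ = 1.89×3.5208 + ½×0.95×3.5208² = 12.5424.

$12.54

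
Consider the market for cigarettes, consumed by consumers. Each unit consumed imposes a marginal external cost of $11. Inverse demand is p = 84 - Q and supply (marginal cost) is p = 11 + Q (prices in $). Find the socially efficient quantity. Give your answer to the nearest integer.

Social marginal benefit = demand − MEC = 73 - Q.
Set SMB = MC: 73 - Q = 11 + Q → Q* = 31.0000.

Q* = 31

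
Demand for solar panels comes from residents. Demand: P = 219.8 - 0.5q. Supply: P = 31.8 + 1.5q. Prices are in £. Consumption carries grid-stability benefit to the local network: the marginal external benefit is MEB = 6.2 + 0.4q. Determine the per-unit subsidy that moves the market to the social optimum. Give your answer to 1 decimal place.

subsidy = £54.8 per unit

Social marginal benefit = demand + MEB = 226.0 - 0.1q.
Set SMB = MC: 226.0 - 0.1q = 31.8 + 1.5q → q* = 121.3750.
The Pigouvian subsidy equals MEB at q*: 6.2 + 0.4×121.3750 = 54.7500.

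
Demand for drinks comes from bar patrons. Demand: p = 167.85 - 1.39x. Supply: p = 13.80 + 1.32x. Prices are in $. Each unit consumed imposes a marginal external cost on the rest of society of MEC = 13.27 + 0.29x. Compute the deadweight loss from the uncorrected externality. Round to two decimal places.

Market equilibrium (private): 13.80 + 1.32x = 167.85 - 1.39x → x_m = 56.8450.
Social marginal benefit = demand − MEC = 154.58 - 1.68x.
Set SMB = MC: 154.58 - 1.68x = 13.80 + 1.32x → x* = 46.9267.
Between x* and x_m the wedge MC − SMB runs linearly from 0 to MEC(x_m), so the loss is a triangle.
DWL = ½ × 9.9183 × 29.7551 = 147.5600.

DWL = $147.56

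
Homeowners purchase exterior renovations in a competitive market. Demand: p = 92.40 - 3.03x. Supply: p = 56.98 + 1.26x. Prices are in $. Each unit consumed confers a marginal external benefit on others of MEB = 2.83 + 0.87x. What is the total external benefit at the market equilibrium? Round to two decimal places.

Market equilibrium (private): 56.98 + 1.26x = 92.40 - 3.03x → x_m = 8.2564.
Total external benefit = ∫₀^{x_m} (2.83 + 0.87x) dx = 2.83×8.2564 + ½×0.87×8.2564² = 53.0188.

$53.02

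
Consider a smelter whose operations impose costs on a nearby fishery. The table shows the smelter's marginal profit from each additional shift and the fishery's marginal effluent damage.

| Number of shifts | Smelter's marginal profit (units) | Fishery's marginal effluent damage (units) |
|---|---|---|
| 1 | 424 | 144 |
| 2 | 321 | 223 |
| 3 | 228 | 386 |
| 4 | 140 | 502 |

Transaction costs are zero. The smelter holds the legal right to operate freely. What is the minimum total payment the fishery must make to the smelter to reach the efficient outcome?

Left alone the smelter would choose level 4 (marginal profit stays positive).
Efficient level: k* = 2 (marginal profit ≥ marginal effluent damage through 2).
The fishery must at least cover the smelter's forgone profit from cutting 4→2: 228 + 140 = 368.

368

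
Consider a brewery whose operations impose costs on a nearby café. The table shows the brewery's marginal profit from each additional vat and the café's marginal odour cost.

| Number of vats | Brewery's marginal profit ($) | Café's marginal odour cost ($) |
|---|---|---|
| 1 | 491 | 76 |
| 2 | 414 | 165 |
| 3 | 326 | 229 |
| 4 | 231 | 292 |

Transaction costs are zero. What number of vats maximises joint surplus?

3

Bargaining reaches the level where marginal profit last exceeds marginal odour cost.
That holds through level 3 (326 ≥ 229) but not at 4 (231 < 292).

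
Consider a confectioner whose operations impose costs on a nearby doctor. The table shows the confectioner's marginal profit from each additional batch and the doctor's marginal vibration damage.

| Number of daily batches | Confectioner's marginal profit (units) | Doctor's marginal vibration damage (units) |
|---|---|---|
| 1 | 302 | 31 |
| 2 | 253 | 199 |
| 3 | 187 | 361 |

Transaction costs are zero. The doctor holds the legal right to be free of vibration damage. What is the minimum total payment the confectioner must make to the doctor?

Efficient level: marginal profit ≥ marginal vibration damage through level 2, so k* = 2.
With the doctor holding the right, the confectioner must at least compensate total damage at k*: 31 + 199 = 230.

230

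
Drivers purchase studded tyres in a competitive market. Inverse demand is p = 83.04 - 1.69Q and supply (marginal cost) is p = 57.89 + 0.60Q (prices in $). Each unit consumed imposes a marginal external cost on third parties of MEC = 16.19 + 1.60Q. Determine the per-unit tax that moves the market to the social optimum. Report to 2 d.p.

tax = $19.88 per unit

Social marginal benefit = demand − MEC = 66.85 - 3.29Q.
Set SMB = MC: 66.85 - 3.29Q = 57.89 + 0.60Q → Q* = 2.3033.
The Pigouvian tax equals MEC at Q*: 16.19 + 1.60×2.3033 = 19.8753.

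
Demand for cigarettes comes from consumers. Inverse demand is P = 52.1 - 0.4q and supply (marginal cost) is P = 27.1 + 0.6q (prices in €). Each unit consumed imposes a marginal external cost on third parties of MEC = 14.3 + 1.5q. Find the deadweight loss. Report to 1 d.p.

Market equilibrium (private): 27.1 + 0.6q = 52.1 - 0.4q → q_m = 25.0000.
Social marginal benefit = demand − MEC = 37.8 - 1.9q.
Set SMB = MC: 37.8 - 1.9q = 27.1 + 0.6q → q* = 4.2800.
Height of the DWL triangle at q_m is MC(q_m) − SMB(q_m) = MEC(q_m) = 51.8000.
DWL = ½ × 20.7200 × 51.8000 = 536.6480.

DWL = €536.6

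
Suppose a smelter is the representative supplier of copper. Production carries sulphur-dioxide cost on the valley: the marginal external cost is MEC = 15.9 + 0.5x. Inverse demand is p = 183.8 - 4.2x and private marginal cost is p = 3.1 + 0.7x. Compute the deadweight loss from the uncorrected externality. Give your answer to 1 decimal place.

Market equilibrium (private): 3.1 + 0.7x = 183.8 - 4.2x → x_m = 36.8776.
Social marginal cost = private MC + MEC = 19.0 + 1.2x.
Set SMC = demand: 19.0 + 1.2x = 183.8 - 4.2x → x* = 30.5185.
Between x* and x_m the wedge SMC − demand runs linearly from 0 to MEC(x_m), so the loss is a triangle.
DWL = ½ × 6.3591 × 34.3388 = 109.1819.

DWL = 109.2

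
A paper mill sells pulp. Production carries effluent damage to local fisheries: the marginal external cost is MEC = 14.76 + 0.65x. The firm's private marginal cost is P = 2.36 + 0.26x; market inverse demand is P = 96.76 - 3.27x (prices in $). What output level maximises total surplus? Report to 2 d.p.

x* = 19.05

Social marginal cost = private MC + MEC = 17.12 + 0.91x.
Set SMC = demand: 17.12 + 0.91x = 96.76 - 3.27x → x* = 19.0526.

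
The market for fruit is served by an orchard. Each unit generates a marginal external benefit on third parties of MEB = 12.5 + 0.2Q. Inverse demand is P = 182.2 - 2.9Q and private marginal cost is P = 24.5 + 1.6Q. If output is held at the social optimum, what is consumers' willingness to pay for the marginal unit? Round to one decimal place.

P = 67.4

Social marginal cost = private MC − MEB = 12.0 + 1.4Q.
Set SMC = demand: 12.0 + 1.4Q = 182.2 - 2.9Q → Q* = 39.5814.
Consumer price on the demand curve at Q*: 182.2 − 2.9×39.5814 = 67.4139.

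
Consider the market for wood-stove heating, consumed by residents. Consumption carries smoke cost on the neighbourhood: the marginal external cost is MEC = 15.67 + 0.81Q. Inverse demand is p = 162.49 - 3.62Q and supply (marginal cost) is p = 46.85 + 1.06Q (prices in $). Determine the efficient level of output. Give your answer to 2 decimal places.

Q* = 18.21

Social marginal benefit = demand − MEC = 146.82 - 4.43Q.
Set SMB = MC: 146.82 - 4.43Q = 46.85 + 1.06Q → Q* = 18.2095.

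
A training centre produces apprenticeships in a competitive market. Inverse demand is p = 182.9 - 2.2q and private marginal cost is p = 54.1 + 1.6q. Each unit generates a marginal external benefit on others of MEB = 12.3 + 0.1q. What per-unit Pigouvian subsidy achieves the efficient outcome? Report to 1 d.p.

subsidy = 16.1 per unit

Social marginal cost = private MC − MEB = 41.8 + 1.5q.
Set SMC = demand: 41.8 + 1.5q = 182.9 - 2.2q → q* = 38.1351.
The Pigouvian subsidy equals MEB at q*: 12.3 + 0.1×38.1351 = 16.1135.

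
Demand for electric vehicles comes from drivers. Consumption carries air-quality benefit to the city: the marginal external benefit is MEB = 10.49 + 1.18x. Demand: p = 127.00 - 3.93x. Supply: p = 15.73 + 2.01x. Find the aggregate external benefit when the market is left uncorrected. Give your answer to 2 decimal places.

Market equilibrium (private): 15.73 + 2.01x = 127.00 - 3.93x → x_m = 18.7323.
Total external benefit = ∫₀^{x_m} (10.49 + 1.18x) dx = 10.49×18.7323 + ½×1.18×18.7323² = 403.5323.

403.53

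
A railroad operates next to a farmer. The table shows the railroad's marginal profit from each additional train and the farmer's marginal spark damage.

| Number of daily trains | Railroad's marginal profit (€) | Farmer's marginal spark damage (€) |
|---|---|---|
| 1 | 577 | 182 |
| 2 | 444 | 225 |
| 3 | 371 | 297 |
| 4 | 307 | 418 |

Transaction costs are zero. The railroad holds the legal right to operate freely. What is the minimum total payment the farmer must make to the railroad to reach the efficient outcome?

€307

Left alone the railroad would choose level 4 (marginal profit stays positive).
Efficient level: k* = 3 (marginal profit ≥ marginal spark damage through 3).
The farmer must at least cover the railroad's forgone profit from cutting 4→3: 307 = 307.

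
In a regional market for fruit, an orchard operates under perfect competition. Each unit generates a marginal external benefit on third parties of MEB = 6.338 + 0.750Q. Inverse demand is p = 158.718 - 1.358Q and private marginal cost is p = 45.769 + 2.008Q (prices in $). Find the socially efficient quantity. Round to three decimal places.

Q* = 45.599

Social marginal cost = private MC − MEB = 39.431 + 1.258Q.
Set SMC = demand: 39.431 + 1.258Q = 158.718 - 1.358Q → Q* = 45.5990.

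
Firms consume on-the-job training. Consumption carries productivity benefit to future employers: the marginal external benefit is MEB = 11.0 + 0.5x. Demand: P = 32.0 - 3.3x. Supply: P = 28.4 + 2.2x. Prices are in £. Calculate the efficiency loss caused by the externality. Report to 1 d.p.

Market equilibrium (private): 28.4 + 2.2x = 32.0 - 3.3x → x_m = 0.6545.
Social marginal benefit = demand + MEB = 43.0 - 2.8x.
Set SMB = MC: 43.0 - 2.8x = 28.4 + 2.2x → x* = 2.9200.
The loss is the area between SMB and MC from x* to x_m; with linear curves that's a triangle of height MEB(x_m).
DWL = ½ × 2.2655 × 11.3273 = 12.8310.

DWL = £12.8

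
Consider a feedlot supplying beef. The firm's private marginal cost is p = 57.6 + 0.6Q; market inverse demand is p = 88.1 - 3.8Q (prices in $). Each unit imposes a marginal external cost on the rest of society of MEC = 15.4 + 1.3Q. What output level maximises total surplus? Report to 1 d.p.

Q* = 2.6

Social marginal cost = private MC + MEC = 73.0 + 1.9Q.
Set SMC = demand: 73.0 + 1.9Q = 88.1 - 3.8Q → Q* = 2.6491.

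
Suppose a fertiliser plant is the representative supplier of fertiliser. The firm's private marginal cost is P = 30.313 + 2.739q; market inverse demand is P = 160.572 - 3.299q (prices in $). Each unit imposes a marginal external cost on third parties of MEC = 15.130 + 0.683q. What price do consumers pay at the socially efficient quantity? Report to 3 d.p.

P = $104.061

Social marginal cost = private MC + MEC = 45.443 + 3.422q.
Set SMC = demand: 45.443 + 3.422q = 160.572 - 3.299q → q* = 17.1297.
Consumer price on the demand curve at q*: 160.572 − 3.299×17.1297 = 104.0611.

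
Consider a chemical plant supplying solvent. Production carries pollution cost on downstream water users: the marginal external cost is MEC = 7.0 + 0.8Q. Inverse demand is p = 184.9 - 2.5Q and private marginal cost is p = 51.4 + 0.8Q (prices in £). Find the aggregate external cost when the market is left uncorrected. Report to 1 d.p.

Market equilibrium (private): 51.4 + 0.8Q = 184.9 - 2.5Q → Q_m = 40.4545.
Total external cost = ∫₀^{Q_m} (7.0 + 0.8Q) dQ = 7.0×40.4545 + ½×0.8×40.4545² = 937.8081.

£937.8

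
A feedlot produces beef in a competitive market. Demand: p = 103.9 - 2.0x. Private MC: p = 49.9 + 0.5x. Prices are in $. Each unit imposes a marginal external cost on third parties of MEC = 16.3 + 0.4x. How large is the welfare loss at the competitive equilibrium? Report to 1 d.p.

DWL = $107.2

Market equilibrium (private): 49.9 + 0.5x = 103.9 - 2.0x → x_m = 21.6000.
Social marginal cost = private MC + MEC = 66.2 + 0.9x.
Set SMC = demand: 66.2 + 0.9x = 103.9 - 2.0x → x* = 13.0000.
The loss is the area between SMC and demand from x* to x_m; with linear curves that's a triangle of height MEC(x_m).
DWL = ½ × 8.6000 × 24.9400 = 107.2420.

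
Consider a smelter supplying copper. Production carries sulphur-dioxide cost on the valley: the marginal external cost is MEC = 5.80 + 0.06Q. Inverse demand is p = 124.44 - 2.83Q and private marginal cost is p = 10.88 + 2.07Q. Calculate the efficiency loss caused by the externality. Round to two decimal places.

DWL = 5.21

Market equilibrium (private): 10.88 + 2.07Q = 124.44 - 2.83Q → Q_m = 23.1755.
Social marginal cost = private MC + MEC = 16.68 + 2.13Q.
Set SMC = demand: 16.68 + 2.13Q = 124.44 - 2.83Q → Q* = 21.7258.
Between Q* and Q_m the wedge SMC − demand runs linearly from 0 to MEC(Q_m), so the loss is a triangle.
DWL = ½ × 1.4497 × 7.1905 = 5.2120.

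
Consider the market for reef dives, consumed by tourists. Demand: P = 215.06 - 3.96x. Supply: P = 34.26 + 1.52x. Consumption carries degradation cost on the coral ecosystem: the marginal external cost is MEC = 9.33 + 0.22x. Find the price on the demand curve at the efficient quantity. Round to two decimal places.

Social marginal benefit = demand − MEC = 205.73 - 4.18x.
Set SMB = MC: 205.73 - 4.18x = 34.26 + 1.52x → x* = 30.0825.
Consumer price on the demand curve at x*: 215.06 − 3.96×30.0825 = 95.9333.

P = 95.93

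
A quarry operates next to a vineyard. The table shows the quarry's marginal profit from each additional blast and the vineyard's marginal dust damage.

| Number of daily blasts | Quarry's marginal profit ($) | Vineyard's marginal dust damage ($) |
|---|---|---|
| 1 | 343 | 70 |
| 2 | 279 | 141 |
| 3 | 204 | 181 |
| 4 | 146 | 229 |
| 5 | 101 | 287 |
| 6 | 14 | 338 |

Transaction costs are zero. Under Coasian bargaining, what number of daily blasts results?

Bargaining reaches the level where marginal profit last exceeds marginal dust damage.
That holds through level 3 (204 ≥ 181) but not at 4 (146 < 229).

3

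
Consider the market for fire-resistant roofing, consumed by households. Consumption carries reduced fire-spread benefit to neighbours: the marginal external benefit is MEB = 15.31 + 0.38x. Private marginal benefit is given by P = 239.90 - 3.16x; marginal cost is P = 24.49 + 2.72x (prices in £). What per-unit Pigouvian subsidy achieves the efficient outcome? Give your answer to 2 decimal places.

Social marginal benefit = demand + MEB = 255.21 - 2.78x.
Set SMB = MC: 255.21 - 2.78x = 24.49 + 2.72x → x* = 41.9491.
The Pigouvian subsidy equals MEB at x*: 15.31 + 0.38×41.9491 = 31.2507.

subsidy = £31.25 per unit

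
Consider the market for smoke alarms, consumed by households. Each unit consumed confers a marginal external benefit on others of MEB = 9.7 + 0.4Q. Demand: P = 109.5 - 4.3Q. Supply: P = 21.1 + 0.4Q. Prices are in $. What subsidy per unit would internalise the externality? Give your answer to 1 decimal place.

subsidy = $18.8 per unit

Social marginal benefit = demand + MEB = 119.2 - 3.9Q.
Set SMB = MC: 119.2 - 3.9Q = 21.1 + 0.4Q → Q* = 22.8140.
The Pigouvian subsidy equals MEB at Q*: 9.7 + 0.4×22.8140 = 18.8256.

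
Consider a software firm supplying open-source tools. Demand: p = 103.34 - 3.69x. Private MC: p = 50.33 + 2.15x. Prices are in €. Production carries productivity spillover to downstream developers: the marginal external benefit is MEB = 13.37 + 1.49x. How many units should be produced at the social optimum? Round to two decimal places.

Social marginal cost = private MC − MEB = 36.96 + 0.66x.
Set SMC = demand: 36.96 + 0.66x = 103.34 - 3.69x → x* = 15.2598.

x* = 15.26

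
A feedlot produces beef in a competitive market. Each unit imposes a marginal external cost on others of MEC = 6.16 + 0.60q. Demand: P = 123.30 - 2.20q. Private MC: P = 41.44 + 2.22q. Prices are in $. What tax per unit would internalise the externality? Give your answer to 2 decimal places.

Social marginal cost = private MC + MEC = 47.60 + 2.82q.
Set SMC = demand: 47.60 + 2.82q = 123.30 - 2.20q → q* = 15.0797.
The Pigouvian tax equals MEC at q*: 6.16 + 0.60×15.0797 = 15.2078.

tax = $15.21 per unit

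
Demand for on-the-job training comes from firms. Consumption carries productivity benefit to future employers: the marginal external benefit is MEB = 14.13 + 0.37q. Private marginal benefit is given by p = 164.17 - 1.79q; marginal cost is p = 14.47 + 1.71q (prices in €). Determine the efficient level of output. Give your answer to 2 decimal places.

q* = 52.34

Social marginal benefit = demand + MEB = 178.30 - 1.42q.
Set SMB = MC: 178.30 - 1.42q = 14.47 + 1.71q → q* = 52.3419.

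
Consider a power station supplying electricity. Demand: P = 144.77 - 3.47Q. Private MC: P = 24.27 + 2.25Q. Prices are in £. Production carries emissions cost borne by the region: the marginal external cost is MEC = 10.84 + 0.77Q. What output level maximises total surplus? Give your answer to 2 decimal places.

Q* = 16.90

Social marginal cost = private MC + MEC = 35.11 + 3.02Q.
Set SMC = demand: 35.11 + 3.02Q = 144.77 - 3.47Q → Q* = 16.8968.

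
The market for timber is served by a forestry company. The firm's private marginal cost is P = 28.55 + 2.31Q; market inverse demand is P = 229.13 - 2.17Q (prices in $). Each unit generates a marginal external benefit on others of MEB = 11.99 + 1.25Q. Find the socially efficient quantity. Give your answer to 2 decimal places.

Q* = 65.81

Social marginal cost = private MC − MEB = 16.56 + 1.06Q.
Set SMC = demand: 16.56 + 1.06Q = 229.13 - 2.17Q → Q* = 65.8111.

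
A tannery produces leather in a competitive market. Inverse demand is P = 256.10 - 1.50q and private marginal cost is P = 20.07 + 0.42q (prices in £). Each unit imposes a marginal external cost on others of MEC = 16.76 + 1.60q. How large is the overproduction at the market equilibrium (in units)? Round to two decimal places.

60.64 units

Market equilibrium (private): 20.07 + 0.42q = 256.10 - 1.50q → q_m = 122.9323.
Social marginal cost = private MC + MEC = 36.83 + 2.02q.
Set SMC = demand: 36.83 + 2.02q = 256.10 - 1.50q → q* = 62.2926.
Gap = |122.9323 − 62.2926| = 60.6397.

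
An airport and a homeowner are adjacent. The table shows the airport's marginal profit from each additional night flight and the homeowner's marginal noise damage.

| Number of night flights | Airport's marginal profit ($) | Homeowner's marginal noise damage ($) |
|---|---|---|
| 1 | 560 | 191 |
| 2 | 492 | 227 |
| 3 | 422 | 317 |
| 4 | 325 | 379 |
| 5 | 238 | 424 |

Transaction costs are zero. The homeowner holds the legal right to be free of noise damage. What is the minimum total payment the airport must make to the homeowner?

$735

Efficient level: marginal profit ≥ marginal noise damage through level 3, so k* = 3.
With the homeowner holding the right, the airport must at least compensate total damage at k*: 191 + 227 + 317 = 735.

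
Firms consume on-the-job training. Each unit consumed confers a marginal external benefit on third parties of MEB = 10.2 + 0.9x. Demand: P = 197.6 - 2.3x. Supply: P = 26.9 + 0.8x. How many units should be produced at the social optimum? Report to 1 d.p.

x* = 82.2

Social marginal benefit = demand + MEB = 207.8 - 1.4x.
Set SMB = MC: 207.8 - 1.4x = 26.9 + 0.8x → x* = 82.2273.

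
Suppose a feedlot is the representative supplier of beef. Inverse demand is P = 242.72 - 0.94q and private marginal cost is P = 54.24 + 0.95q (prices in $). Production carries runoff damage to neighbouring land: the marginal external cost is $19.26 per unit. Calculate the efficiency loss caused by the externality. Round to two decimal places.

DWL = $98.13

Market equilibrium (private): 54.24 + 0.95q = 242.72 - 0.94q → q_m = 99.7249.
Social marginal cost = private MC + MEC = 73.50 + 0.95q.
Set SMC = demand: 73.50 + 0.95q = 242.72 - 0.94q → q* = 89.5344.
Between q* and q_m the wedge SMC − demand runs linearly from 0 to MEC(q_m), so the loss is a triangle.
DWL = ½ × 10.1905 × 19.2600 = 98.1345.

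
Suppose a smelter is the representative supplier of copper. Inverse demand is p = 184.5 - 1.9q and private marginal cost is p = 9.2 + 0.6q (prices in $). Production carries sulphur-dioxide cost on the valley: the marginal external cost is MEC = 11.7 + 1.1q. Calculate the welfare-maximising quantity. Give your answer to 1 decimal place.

q* = 45.4

Social marginal cost = private MC + MEC = 20.9 + 1.7q.
Set SMC = demand: 20.9 + 1.7q = 184.5 - 1.9q → q* = 45.4444.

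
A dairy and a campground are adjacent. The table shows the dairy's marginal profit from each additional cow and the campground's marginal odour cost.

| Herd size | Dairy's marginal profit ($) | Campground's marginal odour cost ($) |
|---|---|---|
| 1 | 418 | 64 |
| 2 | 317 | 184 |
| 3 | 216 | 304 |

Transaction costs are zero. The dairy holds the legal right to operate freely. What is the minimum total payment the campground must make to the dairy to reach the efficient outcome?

$216

Left alone the dairy would choose level 3 (marginal profit stays positive).
Efficient level: k* = 2 (marginal profit ≥ marginal odour cost through 2).
The campground must at least cover the dairy's forgone profit from cutting 3→2: 216 = 216.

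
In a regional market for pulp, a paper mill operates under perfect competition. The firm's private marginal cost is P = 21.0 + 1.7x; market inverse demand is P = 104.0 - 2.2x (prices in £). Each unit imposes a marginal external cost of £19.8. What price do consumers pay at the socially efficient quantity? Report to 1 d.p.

P = £68.3

Social marginal cost = private MC + MEC = 40.8 + 1.7x.
Set SMC = demand: 40.8 + 1.7x = 104.0 - 2.2x → x* = 16.2051.
Consumer price on the demand curve at x*: 104.0 − 2.2×16.2051 = 68.3488.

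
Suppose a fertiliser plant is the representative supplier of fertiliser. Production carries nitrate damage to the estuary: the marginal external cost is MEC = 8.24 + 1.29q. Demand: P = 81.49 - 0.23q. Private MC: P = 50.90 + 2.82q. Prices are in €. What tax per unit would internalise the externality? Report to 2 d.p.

Social marginal cost = private MC + MEC = 59.14 + 4.11q.
Set SMC = demand: 59.14 + 4.11q = 81.49 - 0.23q → q* = 5.1498.
The Pigouvian tax equals MEC at q*: 8.24 + 1.29×5.1498 = 14.8832.

tax = €14.88 per unit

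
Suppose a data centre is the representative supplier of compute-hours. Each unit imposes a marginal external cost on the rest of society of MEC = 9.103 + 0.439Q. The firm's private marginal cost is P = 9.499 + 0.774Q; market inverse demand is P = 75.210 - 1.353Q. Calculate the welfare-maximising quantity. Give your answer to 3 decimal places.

Q* = 22.061

Social marginal cost = private MC + MEC = 18.602 + 1.213Q.
Set SMC = demand: 18.602 + 1.213Q = 75.210 - 1.353Q → Q* = 22.0608.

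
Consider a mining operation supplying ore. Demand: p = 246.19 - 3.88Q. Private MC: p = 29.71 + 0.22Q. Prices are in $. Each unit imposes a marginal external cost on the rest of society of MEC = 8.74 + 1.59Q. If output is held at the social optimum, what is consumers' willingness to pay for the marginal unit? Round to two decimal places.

Social marginal cost = private MC + MEC = 38.45 + 1.81Q.
Set SMC = demand: 38.45 + 1.81Q = 246.19 - 3.88Q → Q* = 36.5097.
Consumer price on the demand curve at Q*: 246.19 − 3.88×36.5097 = 104.5324.

P = $104.53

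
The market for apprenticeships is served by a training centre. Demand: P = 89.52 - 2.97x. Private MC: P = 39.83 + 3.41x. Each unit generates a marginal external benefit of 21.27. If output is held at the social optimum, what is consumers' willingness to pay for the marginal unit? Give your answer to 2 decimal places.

P = 56.49

Social marginal cost = private MC − MEB = 18.56 + 3.41x.
Set SMC = demand: 18.56 + 3.41x = 89.52 - 2.97x → x* = 11.1223.
Consumer price on the demand curve at x*: 89.52 − 2.97×11.1223 = 56.4868.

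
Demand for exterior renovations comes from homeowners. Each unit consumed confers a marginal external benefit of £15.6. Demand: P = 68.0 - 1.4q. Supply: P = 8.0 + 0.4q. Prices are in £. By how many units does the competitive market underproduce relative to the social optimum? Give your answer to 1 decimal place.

Market equilibrium (private): 8.0 + 0.4q = 68.0 - 1.4q → q_m = 33.3333.
Social marginal benefit = demand + MEB = 83.6 - 1.4q.
Set SMB = MC: 83.6 - 1.4q = 8.0 + 0.4q → q* = 42.0000.
Gap = |33.3333 − 42.0000| = 8.6667.

8.7 units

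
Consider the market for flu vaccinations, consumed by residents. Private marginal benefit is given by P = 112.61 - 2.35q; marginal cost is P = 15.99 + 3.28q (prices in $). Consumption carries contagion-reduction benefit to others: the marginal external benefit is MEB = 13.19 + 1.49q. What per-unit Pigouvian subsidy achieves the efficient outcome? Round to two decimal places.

Social marginal benefit = demand + MEB = 125.80 - 0.86q.
Set SMB = MC: 125.80 - 0.86q = 15.99 + 3.28q → q* = 26.5242.
The Pigouvian subsidy equals MEB at q*: 13.19 + 1.49×26.5242 = 52.7111.

subsidy = $52.71 per unit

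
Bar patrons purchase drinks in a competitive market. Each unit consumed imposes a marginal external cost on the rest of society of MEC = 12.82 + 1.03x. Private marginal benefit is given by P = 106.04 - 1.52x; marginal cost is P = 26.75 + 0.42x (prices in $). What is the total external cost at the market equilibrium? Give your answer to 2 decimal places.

$1384.25

Market equilibrium (private): 26.75 + 0.42x = 106.04 - 1.52x → x_m = 40.8711.
Total external cost = ∫₀^{x_m} (12.82 + 1.03x) dx = 12.82×40.8711 + ½×1.03×40.8711² = 1384.2476.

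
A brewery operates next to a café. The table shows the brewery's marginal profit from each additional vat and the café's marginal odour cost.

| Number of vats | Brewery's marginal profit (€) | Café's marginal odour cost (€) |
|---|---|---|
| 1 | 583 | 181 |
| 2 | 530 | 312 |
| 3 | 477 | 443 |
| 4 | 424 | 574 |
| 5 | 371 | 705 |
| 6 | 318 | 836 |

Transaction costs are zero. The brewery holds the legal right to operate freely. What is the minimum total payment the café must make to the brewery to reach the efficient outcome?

Left alone the brewery would choose level 6 (marginal profit stays positive).
Efficient level: k* = 3 (marginal profit ≥ marginal odour cost through 3).
The café must at least cover the brewery's forgone profit from cutting 6→3: 424 + 371 + 318 = 1113.

€1113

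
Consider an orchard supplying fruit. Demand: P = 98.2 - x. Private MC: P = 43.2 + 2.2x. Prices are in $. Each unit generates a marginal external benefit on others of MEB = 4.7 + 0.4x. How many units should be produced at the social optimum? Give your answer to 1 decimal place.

Social marginal cost = private MC − MEB = 38.5 + 1.8x.
Set SMC = demand: 38.5 + 1.8x = 98.2 - x → x* = 21.3214.

x* = 21.3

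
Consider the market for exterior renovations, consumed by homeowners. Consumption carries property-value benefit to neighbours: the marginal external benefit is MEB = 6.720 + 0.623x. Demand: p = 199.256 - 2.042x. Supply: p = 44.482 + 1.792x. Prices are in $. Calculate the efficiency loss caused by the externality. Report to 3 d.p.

Market equilibrium (private): 44.482 + 1.792x = 199.256 - 2.042x → x_m = 40.3688.
Social marginal benefit = demand + MEB = 205.976 - 1.419x.
Set SMB = MC: 205.976 - 1.419x = 44.482 + 1.792x → x* = 50.2940.
The loss is the area between SMB and MC from x* to x_m; with linear curves that's a triangle of height MEB(x_m).
DWL = ½ × 9.9252 × 31.8698 = 158.1571.

DWL = $158.157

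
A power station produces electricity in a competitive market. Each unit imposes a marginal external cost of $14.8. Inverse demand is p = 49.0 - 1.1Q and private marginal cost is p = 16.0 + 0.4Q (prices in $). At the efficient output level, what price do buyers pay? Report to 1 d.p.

P = $35.7

Social marginal cost = private MC + MEC = 30.8 + 0.4Q.
Set SMC = demand: 30.8 + 0.4Q = 49.0 - 1.1Q → Q* = 12.1333.
Consumer price on the demand curve at Q*: 49.0 − 1.1×12.1333 = 35.6534.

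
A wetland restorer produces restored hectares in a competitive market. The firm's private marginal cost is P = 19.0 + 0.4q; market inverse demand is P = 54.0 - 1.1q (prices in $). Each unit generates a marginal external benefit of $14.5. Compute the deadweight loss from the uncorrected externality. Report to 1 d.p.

Market equilibrium (private): 19.0 + 0.4q = 54.0 - 1.1q → q_m = 23.3333.
Social marginal cost = private MC − MEB = 4.5 + 0.4q.
Set SMC = demand: 4.5 + 0.4q = 54.0 - 1.1q → q* = 33.0000.
The loss is the area between SMC and demand from q* to q_m; with linear curves that's a triangle of height MEB(q_m).
DWL = ½ × 9.6667 × 14.5000 = 70.0836.

DWL = $70.1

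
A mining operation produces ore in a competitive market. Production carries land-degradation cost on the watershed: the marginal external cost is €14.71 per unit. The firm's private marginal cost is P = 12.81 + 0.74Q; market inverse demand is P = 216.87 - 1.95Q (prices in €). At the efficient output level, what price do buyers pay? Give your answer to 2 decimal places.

Social marginal cost = private MC + MEC = 27.52 + 0.74Q.
Set SMC = demand: 27.52 + 0.74Q = 216.87 - 1.95Q → Q* = 70.3903.
Consumer price on the demand curve at Q*: 216.87 − 1.95×70.3903 = 79.6089.

P = €79.61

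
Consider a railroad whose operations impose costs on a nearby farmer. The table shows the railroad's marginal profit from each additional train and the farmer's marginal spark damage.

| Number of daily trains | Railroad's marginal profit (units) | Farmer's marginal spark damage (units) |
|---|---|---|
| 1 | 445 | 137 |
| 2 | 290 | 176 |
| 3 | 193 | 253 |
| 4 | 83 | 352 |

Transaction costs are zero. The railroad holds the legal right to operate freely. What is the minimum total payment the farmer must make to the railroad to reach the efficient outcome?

276

Left alone the railroad would choose level 4 (marginal profit stays positive).
Efficient level: k* = 2 (marginal profit ≥ marginal spark damage through 2).
The farmer must at least cover the railroad's forgone profit from cutting 4→2: 193 + 83 = 276.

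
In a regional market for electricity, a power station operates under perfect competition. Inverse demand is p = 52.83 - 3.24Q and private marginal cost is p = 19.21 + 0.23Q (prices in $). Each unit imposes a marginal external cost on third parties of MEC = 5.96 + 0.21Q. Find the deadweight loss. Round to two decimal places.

Market equilibrium (private): 19.21 + 0.23Q = 52.83 - 3.24Q → Q_m = 9.6888.
Social marginal cost = private MC + MEC = 25.17 + 0.44Q.
Set SMC = demand: 25.17 + 0.44Q = 52.83 - 3.24Q → Q* = 7.5163.
Between Q* and Q_m the wedge SMC − demand runs linearly from 0 to MEC(Q_m), so the loss is a triangle.
DWL = ½ × 2.1725 × 7.9946 = 8.6841.

DWL = $8.68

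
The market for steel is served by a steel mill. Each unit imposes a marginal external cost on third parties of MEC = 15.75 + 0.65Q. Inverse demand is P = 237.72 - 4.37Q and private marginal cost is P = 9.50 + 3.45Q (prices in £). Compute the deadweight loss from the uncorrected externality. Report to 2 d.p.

Market equilibrium (private): 9.50 + 3.45Q = 237.72 - 4.37Q → Q_m = 29.1841.
Social marginal cost = private MC + MEC = 25.25 + 4.10Q.
Set SMC = demand: 25.25 + 4.10Q = 237.72 - 4.37Q → Q* = 25.0850.
Height of the DWL triangle at Q_m is SMC(Q_m) − demand(Q_m) = MEC(Q_m) = 34.7197.
DWL = ½ × 4.0991 × 34.7197 = 71.1598.

DWL = £71.16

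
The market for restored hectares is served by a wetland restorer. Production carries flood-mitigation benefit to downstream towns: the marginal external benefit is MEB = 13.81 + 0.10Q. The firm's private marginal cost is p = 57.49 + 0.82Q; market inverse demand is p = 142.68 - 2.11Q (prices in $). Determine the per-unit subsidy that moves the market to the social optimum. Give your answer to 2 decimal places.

Social marginal cost = private MC − MEB = 43.68 + 0.72Q.
Set SMC = demand: 43.68 + 0.72Q = 142.68 - 2.11Q → Q* = 34.9823.
The Pigouvian subsidy equals MEB at Q*: 13.81 + 0.10×34.9823 = 17.3082.

subsidy = $17.31 per unit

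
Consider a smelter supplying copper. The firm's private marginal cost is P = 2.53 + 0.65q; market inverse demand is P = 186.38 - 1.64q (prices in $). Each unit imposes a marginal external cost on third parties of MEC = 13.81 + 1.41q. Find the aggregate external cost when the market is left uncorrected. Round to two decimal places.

Market equilibrium (private): 2.53 + 0.65q = 186.38 - 1.64q → q_m = 80.2838.
Total external cost = ∫₀^{q_m} (13.81 + 1.41q) dq = 13.81×80.2838 + ½×1.41×80.2838² = 5652.7887.

$5652.79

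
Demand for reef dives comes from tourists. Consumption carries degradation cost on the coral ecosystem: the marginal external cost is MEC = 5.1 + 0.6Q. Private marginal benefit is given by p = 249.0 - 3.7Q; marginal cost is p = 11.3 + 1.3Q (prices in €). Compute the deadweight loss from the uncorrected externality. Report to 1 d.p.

DWL = €100.9

Market equilibrium (private): 11.3 + 1.3Q = 249.0 - 3.7Q → Q_m = 47.5400.
Social marginal benefit = demand − MEC = 243.9 - 4.3Q.
Set SMB = MC: 243.9 - 4.3Q = 11.3 + 1.3Q → Q* = 41.5357.
Height of the DWL triangle at Q_m is MC(Q_m) − SMB(Q_m) = MEC(Q_m) = 33.6240.
DWL = ½ × 6.0043 × 33.6240 = 100.9443.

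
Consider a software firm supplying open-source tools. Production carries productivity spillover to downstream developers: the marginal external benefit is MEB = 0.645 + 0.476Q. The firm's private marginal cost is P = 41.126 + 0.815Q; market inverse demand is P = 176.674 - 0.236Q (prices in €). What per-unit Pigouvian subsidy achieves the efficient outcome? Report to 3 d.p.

Social marginal cost = private MC − MEB = 40.481 + 0.339Q.
Set SMC = demand: 40.481 + 0.339Q = 176.674 - 0.236Q → Q* = 236.8574.
The Pigouvian subsidy equals MEB at Q*: 0.645 + 0.476×236.8574 = 113.3891.

subsidy = €113.389 per unit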